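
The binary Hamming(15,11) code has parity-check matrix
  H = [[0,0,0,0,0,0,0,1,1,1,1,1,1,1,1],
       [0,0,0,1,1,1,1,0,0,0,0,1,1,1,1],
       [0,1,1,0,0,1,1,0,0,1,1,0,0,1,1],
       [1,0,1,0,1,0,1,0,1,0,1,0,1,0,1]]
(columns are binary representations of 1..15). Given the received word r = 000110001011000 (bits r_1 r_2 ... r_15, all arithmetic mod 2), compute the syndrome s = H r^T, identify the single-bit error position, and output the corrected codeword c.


s = (1, 1, 1, 1)^T, error position = 15, corrected codeword c = 000110001011001

Compute s = H r^T mod 2 one row at a time:
  s_1 = 0 + 1 + 0 + 1 + 1 + 0 + 0 + 0 = 3 ≡ 1 (mod 2).
  s_2 = 1 + 1 + 0 + 0 + 1 + 0 + 0 + 0 = 3 ≡ 1 (mod 2).
  s_3 = 0 + 0 + 0 + 0 + 0 + 1 + 0 + 0 = 1 ≡ 1 (mod 2).
  s_4 = 0 + 0 + 1 + 0 + 1 + 1 + 0 + 0 = 3 ≡ 1 (mod 2).
s = (1, 1, 1, 1)^T — this equals column 15 of H (binary 1111), so error is at position 15.
Correct: flip bit 15 of r = 000110001011000 to get c = 000110001011001.


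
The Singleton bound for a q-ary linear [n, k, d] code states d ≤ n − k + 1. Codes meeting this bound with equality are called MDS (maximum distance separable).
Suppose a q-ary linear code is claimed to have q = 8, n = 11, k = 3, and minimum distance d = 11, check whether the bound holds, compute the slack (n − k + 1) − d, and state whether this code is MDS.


Singleton RHS = n − k + 1 = 9, slack = -2, bound violated (no such code; not MDS).

Singleton bound: d ≤ n − k + 1.
Here n = 11, k = 3, so n − k + 1 = 9.
Given d = 11, check d ≤ 9: NO.
Slack = (n − k + 1) − d = -2.
The slack is negative: d = 11 exceeds n − k + 1 = 9 by 2, so the Singleton bound is violated and no linear [11, 3, 11]_8 code can exist. In particular it is not MDS (MDS requires d = n − k + 1 exactly).
Description: the claimed parameters are [11, 3, 11]_8; such a code would be impossible (violates the Singleton bound).


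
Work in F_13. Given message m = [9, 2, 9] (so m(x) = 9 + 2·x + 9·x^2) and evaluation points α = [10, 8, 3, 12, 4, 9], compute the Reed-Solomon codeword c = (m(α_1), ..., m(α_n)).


c = [6, 3, 5, 3, 5, 2]

Message polynomial: m(x) = 9 + 2·x + 9·x^2 (mod 13).
For each evaluation point α_i, compute m(α_i) mod 13:
  α_1 = 10: Horner steps 9 → 1 → 6, so m(10) = 6.
  α_2 = 8: Horner steps 9 → 9 → 3, so m(8) = 3.
  α_3 = 3: Horner steps 9 → 3 → 5, so m(3) = 5.
  α_4 = 12: Horner steps 9 → 6 → 3, so m(12) = 3.
  α_5 = 4: Horner steps 9 → 12 → 5, so m(4) = 5.
  α_6 = 9: Horner steps 9 → 5 → 2, so m(9) = 2.
Codeword c = [6, 3, 5, 3, 5, 2] ∈ F_13^6.


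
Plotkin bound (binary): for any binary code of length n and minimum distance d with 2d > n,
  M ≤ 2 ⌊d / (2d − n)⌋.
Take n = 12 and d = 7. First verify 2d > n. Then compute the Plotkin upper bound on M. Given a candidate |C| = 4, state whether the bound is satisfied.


Plotkin bound M ≤ 6; given |C| = 4 ≤ bound (satisfied).

Check applicability: 2d = 14, n = 12.
2d − n = 2 > 0, so Plotkin applies.
Compute d/(2d−n) = 7/2 ≈ 3.5000.
⌊d/(2d−n)⌋ = 3.
Plotkin bound: M ≤ 2·3 = 6.
Given |C| = 4, check: satisfied.
This |C| is below the Plotkin bound.


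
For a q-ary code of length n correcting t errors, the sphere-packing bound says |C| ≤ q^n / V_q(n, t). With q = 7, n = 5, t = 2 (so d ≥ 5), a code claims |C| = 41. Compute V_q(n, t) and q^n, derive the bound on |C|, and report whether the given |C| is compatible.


V_q(n, t) = 391, q^n = 16807, Hamming bound = 42, |C| = 41 ≤ bound (satisfied).

Step 1: Compute V_q(n, t) = Σ_{j=0}^2 C(n, j) (q−1)^j.
  j = 0: C(5,0)·(6)^0 = 1·1 = 1.
  j = 1: C(5,1)·(6)^1 = 5·6 = 30.
  j = 2: C(5,2)·(6)^2 = 10·36 = 360.
  V_q(n, t) = 1 + 30 + 360 = 391.
Step 2: q^n = 7^5 = 16807.
Step 3: Hamming bound ⌊q^n / V_q(n,t)⌋ = ⌊16807/391⌋ = 42.
Step 4: Compare |C| = 41 to 42: satisfied.
The claimed |C| lies below the Hamming bound.


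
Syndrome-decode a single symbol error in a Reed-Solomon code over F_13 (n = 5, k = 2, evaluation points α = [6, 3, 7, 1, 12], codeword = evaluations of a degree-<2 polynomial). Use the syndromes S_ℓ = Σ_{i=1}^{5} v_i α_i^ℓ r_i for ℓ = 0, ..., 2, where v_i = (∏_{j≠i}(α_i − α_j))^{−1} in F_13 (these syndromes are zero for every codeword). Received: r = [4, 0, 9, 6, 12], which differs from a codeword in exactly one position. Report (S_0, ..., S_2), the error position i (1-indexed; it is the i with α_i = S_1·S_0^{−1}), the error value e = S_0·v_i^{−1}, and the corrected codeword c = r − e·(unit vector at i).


S = (6, 3, 8), error at position 3, error magnitude e = 8, c = [4, 0, 1, 6, 12].

Step 1: column multipliers v_i = (∏_{j≠i}(α_i − α_j))^{−1} mod 13.
  i = 1 (α = 6): (6−3)(6−7)(6−1)(6−12) = 3·(−1)·5·(−6) = 90 ≡ 12, so v_1 = 12^{−1} = 12 (mod 13).
  i = 2 (α = 3): (3−6)(3−7)(3−1)(3−12) = (−3)·(−4)·2·(−9) = −216 ≡ 5, so v_2 = 5^{−1} = 8 (mod 13).
  i = 3 (α = 7): (7−6)(7−3)(7−1)(7−12) = 1·4·6·(−5) = −120 ≡ 10, so v_3 = 10^{−1} = 4 (mod 13).
  i = 4 (α = 1): (1−6)(1−3)(1−7)(1−12) = (−5)·(−2)·(−6)·(−11) = 660 ≡ 10, so v_4 = 10^{−1} = 4 (mod 13).
  i = 5 (α = 12): (12−6)(12−3)(12−7)(12−1) = 6·9·5·11 = 2970 ≡ 6, so v_5 = 6^{−1} = 11 (mod 13).
  v = [12, 8, 4, 4, 11].
Step 2: syndromes of r = [4, 0, 9, 6, 12] (all sums mod 13).
  S_0 = Σ v_i r_i = 12·4 + 8·0 + 4·9 + 4·6 + 11·12 = 240 ≡ 6.
  S_1 = Σ v_i α_i r_i = 12·6·4 + 8·3·0 + 4·7·9 + 4·1·6 + 11·12·12 = 2148 ≡ 3.
  α_i^2 mod 13 = [10, 9, 10, 1, 1].
  S_2 = Σ v_i α_i^2 r_i = 12·10·4 + 8·9·0 + 4·10·9 + 4·1·6 + 11·1·12 = 996 ≡ 8.
  S = (6, 3, 8) ≠ 0, so r is not a codeword (an error is present).
Step 3: locate the error. For a single error e at position i, S_ℓ = v_i·e·α_i^ℓ, so α_err = S_1/S_0.
  S_0^{−1} = 6^{−1} = 11 (mod 13), so α_err = 3·11 = 33 ≡ 7 = α_3. Error position i = 3.
  Consistency check: S_2/S_1 = 8·9 = 72 ≡ 7 = α_err ✓ (single-error assumption holds).
Step 4: error magnitude e = S_0/v_3 = S_0·∏_{j≠3}(α_3 − α_j) = 6·10 = 60 ≡ 8 (mod 13).
Step 5: correct position 3: c_3 = r_3 − e = 9 − 8 ≡ 1 (mod 13). Hence c = [4, 0, 1, 6, 12].
  Check: interpolating c through the α_i gives m(x) = 9 + 10·x (degree < 2) with m(α_i) = c_i for every i, so c is indeed a codeword.


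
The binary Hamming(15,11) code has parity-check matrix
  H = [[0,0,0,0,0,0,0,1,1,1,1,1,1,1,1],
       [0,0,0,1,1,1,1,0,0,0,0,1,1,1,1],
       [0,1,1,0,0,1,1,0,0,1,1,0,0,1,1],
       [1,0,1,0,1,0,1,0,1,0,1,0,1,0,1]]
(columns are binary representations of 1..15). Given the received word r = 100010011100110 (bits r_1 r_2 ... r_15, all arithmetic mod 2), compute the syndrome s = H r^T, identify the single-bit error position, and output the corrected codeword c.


s = (1, 1, 0, 0)^T, error position = 12, corrected codeword c = 100010011101110

Compute s = H r^T mod 2 one row at a time:
  s_1 = 1 + 1 + 1 + 0 + 0 + 1 + 1 + 0 = 5 ≡ 1 (mod 2).
  s_2 = 0 + 1 + 0 + 0 + 0 + 1 + 1 + 0 = 3 ≡ 1 (mod 2).
  s_3 = 0 + 0 + 0 + 0 + 1 + 0 + 1 + 0 = 2 ≡ 0 (mod 2).
  s_4 = 1 + 0 + 1 + 0 + 1 + 0 + 1 + 0 = 4 ≡ 0 (mod 2).
s = (1, 1, 0, 0)^T — this equals column 12 of H (binary 1100), so error is at position 12.
Correct: flip bit 12 of r = 100010011100110 to get c = 100010011101110.


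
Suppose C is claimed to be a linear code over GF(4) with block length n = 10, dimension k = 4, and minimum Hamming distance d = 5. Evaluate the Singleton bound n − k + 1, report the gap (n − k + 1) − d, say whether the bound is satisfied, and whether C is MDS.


Singleton RHS = n − k + 1 = 7, slack = 2, bound satisfied, not MDS.

Singleton bound: d ≤ n − k + 1.
Here n = 10, k = 4, so n − k + 1 = 7.
Given d = 5, check d ≤ 7: YES.
Slack = (n − k + 1) − d = 2.
The code is NOT MDS (slack = 2 > 0).
Description: the claimed parameters are [10, 4, 5]_4; such a code would be non-MDS.


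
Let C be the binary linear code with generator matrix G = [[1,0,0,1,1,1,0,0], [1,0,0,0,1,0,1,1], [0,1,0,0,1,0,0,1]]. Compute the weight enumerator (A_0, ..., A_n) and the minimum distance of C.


Weight distribution: A_0 = 1, A_3 = 2, A_4 = 3, A_5 = 2. Minimum distance d = 3.

Enumerate all 2^3 = 8 messages m ∈ F_2^3.
For each, compute codeword c = mG in F_2^8, then tally its weight.
  m = 000 → c = 00000000, weight = 0.
  m = 100 → c = 10011100, weight = 4.
  m = 010 → c = 10001011, weight = 4.
  m = 110 → c = 00010111, weight = 4.
  m = 001 → c = 01001001, weight = 3.
  m = 101 → c = 11010101, weight = 5.
  m = 011 → c = 11000010, weight = 3.
  m = 111 → c = 01011110, weight = 5.
Tally weights:
  weight 0: 1 codewords.
  weight 3: 2 codewords.
  weight 4: 3 codewords.
  weight 5: 2 codewords.
Minimum distance d = smallest w > 0 with A_w > 0 = 3.
Sanity: Σ A_w = 8 = 2^3 = 8 ✓.


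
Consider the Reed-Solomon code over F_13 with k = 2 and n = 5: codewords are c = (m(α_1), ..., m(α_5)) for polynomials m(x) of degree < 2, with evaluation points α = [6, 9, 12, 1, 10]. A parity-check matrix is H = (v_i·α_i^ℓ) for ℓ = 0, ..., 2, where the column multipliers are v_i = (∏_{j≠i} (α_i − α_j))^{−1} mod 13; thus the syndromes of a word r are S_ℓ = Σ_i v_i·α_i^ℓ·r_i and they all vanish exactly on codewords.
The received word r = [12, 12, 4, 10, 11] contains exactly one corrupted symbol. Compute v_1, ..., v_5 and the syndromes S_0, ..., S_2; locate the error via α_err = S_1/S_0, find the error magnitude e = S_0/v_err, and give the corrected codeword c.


S = (8, 7, 11), error at position 2, error magnitude e = 4, c = [12, 8, 4, 10, 11].

Step 1: column multipliers v_i = (∏_{j≠i}(α_i − α_j))^{−1} mod 13.
  i = 1 (α = 6): (6−9)(6−12)(6−1)(6−10) = (−3)·(−6)·5·(−4) = −360 ≡ 4, so v_1 = 4^{−1} = 10 (mod 13).
  i = 2 (α = 9): (9−6)(9−12)(9−1)(9−10) = 3·(−3)·8·(−1) = 72 ≡ 7, so v_2 = 7^{−1} = 2 (mod 13).
  i = 3 (α = 12): (12−6)(12−9)(12−1)(12−10) = 6·3·11·2 = 396 ≡ 6, so v_3 = 6^{−1} = 11 (mod 13).
  i = 4 (α = 1): (1−6)(1−9)(1−12)(1−10) = (−5)·(−8)·(−11)·(−9) = 3960 ≡ 8, so v_4 = 8^{−1} = 5 (mod 13).
  i = 5 (α = 10): (10−6)(10−9)(10−12)(10−1) = 4·1·(−2)·9 = −72 ≡ 6, so v_5 = 6^{−1} = 11 (mod 13).
  v = [10, 2, 11, 5, 11].
Step 2: syndromes of r = [12, 12, 4, 10, 11] (all sums mod 13).
  S_0 = Σ v_i r_i = 10·12 + 2·12 + 11·4 + 5·10 + 11·11 = 359 ≡ 8.
  S_1 = Σ v_i α_i r_i = 10·6·12 + 2·9·12 + 11·12·4 + 5·1·10 + 11·10·11 = 2724 ≡ 7.
  α_i^2 mod 13 = [10, 3, 1, 1, 9].
  S_2 = Σ v_i α_i^2 r_i = 10·10·12 + 2·3·12 + 11·1·4 + 5·1·10 + 11·9·11 = 2455 ≡ 11.
  S = (8, 7, 11) ≠ 0, so r is not a codeword (an error is present).
Step 3: locate the error. For a single error e at position i, S_ℓ = v_i·e·α_i^ℓ, so α_err = S_1/S_0.
  S_0^{−1} = 8^{−1} = 5 (mod 13), so α_err = 7·5 = 35 ≡ 9 = α_2. Error position i = 2.
  Consistency check: S_2/S_1 = 11·2 = 22 ≡ 9 = α_err ✓ (single-error assumption holds).
Step 4: error magnitude e = S_0/v_2 = S_0·∏_{j≠2}(α_2 − α_j) = 8·7 = 56 ≡ 4 (mod 13).
Step 5: correct position 2: c_2 = r_2 − e = 12 − 4 ≡ 8 (mod 13). Hence c = [12, 8, 4, 10, 11].
  Check: interpolating c through the α_i gives m(x) = 7 + 3·x (degree < 2) with m(α_i) = c_i for every i, so c is indeed a codeword.


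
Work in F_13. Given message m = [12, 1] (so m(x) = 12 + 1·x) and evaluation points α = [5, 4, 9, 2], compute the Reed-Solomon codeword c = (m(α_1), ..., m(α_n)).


c = [4, 3, 8, 1]

Message polynomial: m(x) = 12 + 1·x (mod 13).
For each evaluation point α_i, compute m(α_i) mod 13:
  α_1 = 5: Horner steps 1 → 4, so m(5) = 4.
  α_2 = 4: Horner steps 1 → 3, so m(4) = 3.
  α_3 = 9: Horner steps 1 → 8, so m(9) = 8.
  α_4 = 2: Horner steps 1 → 1, so m(2) = 1.
Codeword c = [4, 3, 8, 1] ∈ F_13^4.


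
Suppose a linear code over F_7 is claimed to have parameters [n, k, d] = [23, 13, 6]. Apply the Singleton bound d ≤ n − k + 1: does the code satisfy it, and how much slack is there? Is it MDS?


Singleton RHS = n − k + 1 = 11, slack = 5, bound satisfied, not MDS.

Singleton bound: d ≤ n − k + 1.
Here n = 23, k = 13, so n − k + 1 = 11.
Given d = 6, check d ≤ 11: YES.
Slack = (n − k + 1) − d = 5.
The code is NOT MDS (slack = 5 > 0).
Description: the claimed parameters are [23, 13, 6]_7; such a code would be non-MDS.


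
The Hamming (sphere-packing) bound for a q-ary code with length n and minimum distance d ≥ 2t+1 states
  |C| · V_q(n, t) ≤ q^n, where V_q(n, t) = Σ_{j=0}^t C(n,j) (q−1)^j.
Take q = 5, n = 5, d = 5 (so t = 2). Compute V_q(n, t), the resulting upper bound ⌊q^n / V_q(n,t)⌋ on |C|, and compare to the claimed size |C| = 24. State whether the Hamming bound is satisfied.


V_q(n, t) = 181, q^n = 3125, Hamming bound = 17, |C| = 24 > bound (violated).

Step 1: Compute V_q(n, t) = Σ_{j=0}^2 C(n, j) (q−1)^j.
  j = 0: C(5,0)·(4)^0 = 1·1 = 1.
  j = 1: C(5,1)·(4)^1 = 5·4 = 20.
  j = 2: C(5,2)·(4)^2 = 10·16 = 160.
  V_q(n, t) = 1 + 20 + 160 = 181.
Step 2: q^n = 5^5 = 3125.
Step 3: Hamming bound ⌊q^n / V_q(n,t)⌋ = ⌊3125/181⌋ = 17.
Step 4: Compare |C| = 24 to 17: violated.
The claimed |C| lies above the Hamming bound, so no 5-ary code of length 5 with d ≥ 5 can have 24 codewords.


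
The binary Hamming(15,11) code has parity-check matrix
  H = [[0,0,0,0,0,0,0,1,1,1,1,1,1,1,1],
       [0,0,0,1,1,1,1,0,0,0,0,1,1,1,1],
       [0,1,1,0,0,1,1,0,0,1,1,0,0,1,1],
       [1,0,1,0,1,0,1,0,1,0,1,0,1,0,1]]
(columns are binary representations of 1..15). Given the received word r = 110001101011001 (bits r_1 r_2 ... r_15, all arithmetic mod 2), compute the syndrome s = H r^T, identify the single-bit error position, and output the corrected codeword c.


s = (0, 0, 1, 1)^T, error position = 3, corrected codeword c = 111001101011001

Compute s = H r^T mod 2 one row at a time:
  s_1 = 0 + 1 + 0 + 1 + 1 + 0 + 0 + 1 = 4 ≡ 0 (mod 2).
  s_2 = 0 + 0 + 1 + 1 + 1 + 0 + 0 + 1 = 4 ≡ 0 (mod 2).
  s_3 = 1 + 0 + 1 + 1 + 0 + 1 + 0 + 1 = 5 ≡ 1 (mod 2).
  s_4 = 1 + 0 + 0 + 1 + 1 + 1 + 0 + 1 = 5 ≡ 1 (mod 2).
s = (0, 0, 1, 1)^T — this equals column 3 of H (binary 0011), so error is at position 3.
Correct: flip bit 3 of r = 110001101011001 to get c = 111001101011001.


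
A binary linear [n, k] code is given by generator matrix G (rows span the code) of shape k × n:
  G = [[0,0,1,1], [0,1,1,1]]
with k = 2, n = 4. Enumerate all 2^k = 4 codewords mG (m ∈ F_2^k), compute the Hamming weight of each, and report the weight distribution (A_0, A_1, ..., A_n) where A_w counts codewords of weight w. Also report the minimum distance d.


Weight distribution: A_0 = 1, A_1 = 1, A_2 = 1, A_3 = 1. Minimum distance d = 1.

Enumerate all 2^2 = 4 messages m ∈ F_2^2.
For each, compute codeword c = mG in F_2^4, then tally its weight.
  m = 00 → c = 0000, weight = 0.
  m = 10 → c = 0011, weight = 2.
  m = 01 → c = 0111, weight = 3.
  m = 11 → c = 0100, weight = 1.
Tally weights:
  weight 0: 1 codewords.
  weight 1: 1 codewords.
  weight 2: 1 codewords.
  weight 3: 1 codewords.
Minimum distance d = smallest w > 0 with A_w > 0 = 1.
Sanity: Σ A_w = 4 = 2^2 = 4 ✓.


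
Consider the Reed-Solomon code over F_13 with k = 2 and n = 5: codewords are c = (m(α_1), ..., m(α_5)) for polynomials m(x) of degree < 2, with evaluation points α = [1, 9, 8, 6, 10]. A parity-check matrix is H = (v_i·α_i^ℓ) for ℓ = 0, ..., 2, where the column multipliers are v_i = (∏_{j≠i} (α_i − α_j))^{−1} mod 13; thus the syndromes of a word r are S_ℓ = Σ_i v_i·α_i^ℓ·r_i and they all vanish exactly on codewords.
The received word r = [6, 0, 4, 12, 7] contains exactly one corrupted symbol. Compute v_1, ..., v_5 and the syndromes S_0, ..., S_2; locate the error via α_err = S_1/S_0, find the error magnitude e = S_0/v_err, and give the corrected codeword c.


S = (9, 12, 3), error at position 5, error magnitude e = 11, c = [6, 0, 4, 12, 9].

Step 1: column multipliers v_i = (∏_{j≠i}(α_i − α_j))^{−1} mod 13.
  i = 1 (α = 1): (1−9)(1−8)(1−6)(1−10) = (−8)·(−7)·(−5)·(−9) = 2520 ≡ 11, so v_1 = 11^{−1} = 6 (mod 13).
  i = 2 (α = 9): (9−1)(9−8)(9−6)(9−10) = 8·1·3·(−1) = −24 ≡ 2, so v_2 = 2^{−1} = 7 (mod 13).
  i = 3 (α = 8): (8−1)(8−9)(8−6)(8−10) = 7·(−1)·2·(−2) = 28 ≡ 2, so v_3 = 2^{−1} = 7 (mod 13).
  i = 4 (α = 6): (6−1)(6−9)(6−8)(6−10) = 5·(−3)·(−2)·(−4) = −120 ≡ 10, so v_4 = 10^{−1} = 4 (mod 13).
  i = 5 (α = 10): (10−1)(10−9)(10−8)(10−6) = 9·1·2·4 = 72 ≡ 7, so v_5 = 7^{−1} = 2 (mod 13).
  v = [6, 7, 7, 4, 2].
Step 2: syndromes of r = [6, 0, 4, 12, 7] (all sums mod 13).
  S_0 = Σ v_i r_i = 6·6 + 7·0 + 7·4 + 4·12 + 2·7 = 126 ≡ 9.
  S_1 = Σ v_i α_i r_i = 6·1·6 + 7·9·0 + 7·8·4 + 4·6·12 + 2·10·7 = 688 ≡ 12.
  α_i^2 mod 13 = [1, 3, 12, 10, 9].
  S_2 = Σ v_i α_i^2 r_i = 6·1·6 + 7·3·0 + 7·12·4 + 4·10·12 + 2·9·7 = 978 ≡ 3.
  S = (9, 12, 3) ≠ 0, so r is not a codeword (an error is present).
Step 3: locate the error. For a single error e at position i, S_ℓ = v_i·e·α_i^ℓ, so α_err = S_1/S_0.
  S_0^{−1} = 9^{−1} = 3 (mod 13), so α_err = 12·3 = 36 ≡ 10 = α_5. Error position i = 5.
  Consistency check: S_2/S_1 = 3·12 = 36 ≡ 10 = α_err ✓ (single-error assumption holds).
Step 4: error magnitude e = S_0/v_5 = S_0·∏_{j≠5}(α_5 − α_j) = 9·7 = 63 ≡ 11 (mod 13).
Step 5: correct position 5: c_5 = r_5 − e = 7 − 11 ≡ 9 (mod 13). Hence c = [6, 0, 4, 12, 9].
  Check: interpolating c through the α_i gives m(x) = 10 + 9·x (degree < 2) with m(α_i) = c_i for every i, so c is indeed a codeword.


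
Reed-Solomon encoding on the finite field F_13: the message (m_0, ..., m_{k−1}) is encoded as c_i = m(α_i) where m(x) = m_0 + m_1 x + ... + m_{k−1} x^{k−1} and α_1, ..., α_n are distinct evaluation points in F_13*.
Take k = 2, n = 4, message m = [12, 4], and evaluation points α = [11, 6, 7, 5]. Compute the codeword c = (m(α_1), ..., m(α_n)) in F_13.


c = [4, 10, 1, 6]

Message polynomial: m(x) = 12 + 4·x (mod 13).
For each evaluation point α_i, compute m(α_i) mod 13:
  α_1 = 11: Horner steps 4 → 4, so m(11) = 4.
  α_2 = 6: Horner steps 4 → 10, so m(6) = 10.
  α_3 = 7: Horner steps 4 → 1, so m(7) = 1.
  α_4 = 5: Horner steps 4 → 6, so m(5) = 6.
Codeword c = [4, 10, 1, 6] ∈ F_13^4.


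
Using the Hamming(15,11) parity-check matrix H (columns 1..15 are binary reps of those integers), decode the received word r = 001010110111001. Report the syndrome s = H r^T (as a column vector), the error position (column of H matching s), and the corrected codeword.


s = (1, 0, 1, 1)^T, error position = 11, corrected codeword c = 001010110101001

Compute s = H r^T mod 2 one row at a time:
  s_1 = 1 + 0 + 1 + 1 + 1 + 0 + 0 + 1 = 5 ≡ 1 (mod 2).
  s_2 = 0 + 1 + 0 + 1 + 1 + 0 + 0 + 1 = 4 ≡ 0 (mod 2).
  s_3 = 0 + 1 + 0 + 1 + 1 + 1 + 0 + 1 = 5 ≡ 1 (mod 2).
  s_4 = 0 + 1 + 1 + 1 + 0 + 1 + 0 + 1 = 5 ≡ 1 (mod 2).
s = (1, 0, 1, 1)^T — this equals column 11 of H (binary 1011), so error is at position 11.
Correct: flip bit 11 of r = 001010110111001 to get c = 001010110101001.


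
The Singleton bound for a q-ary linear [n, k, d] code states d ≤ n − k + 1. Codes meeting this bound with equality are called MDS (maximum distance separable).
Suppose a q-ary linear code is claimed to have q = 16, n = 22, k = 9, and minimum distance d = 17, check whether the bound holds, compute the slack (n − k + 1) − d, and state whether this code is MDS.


Singleton RHS = n − k + 1 = 14, slack = -3, bound violated (no such code; not MDS).

Singleton bound: d ≤ n − k + 1.
Here n = 22, k = 9, so n − k + 1 = 14.
Given d = 17, check d ≤ 14: NO.
Slack = (n − k + 1) − d = -3.
The slack is negative: d = 17 exceeds n − k + 1 = 14 by 3, so the Singleton bound is violated and no linear [22, 9, 17]_16 code can exist. In particular it is not MDS (MDS requires d = n − k + 1 exactly).
Description: the claimed parameters are [22, 9, 17]_16; such a code would be impossible (violates the Singleton bound).


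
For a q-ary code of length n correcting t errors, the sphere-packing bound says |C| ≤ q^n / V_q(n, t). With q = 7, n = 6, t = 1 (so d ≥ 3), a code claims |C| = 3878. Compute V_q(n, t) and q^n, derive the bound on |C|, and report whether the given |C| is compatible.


V_q(n, t) = 37, q^n = 117649, Hamming bound = 3179, |C| = 3878 > bound (violated).

Step 1: Compute V_q(n, t) = Σ_{j=0}^1 C(n, j) (q−1)^j.
  j = 0: C(6,0)·(6)^0 = 1·1 = 1.
  j = 1: C(6,1)·(6)^1 = 6·6 = 36.
  V_q(n, t) = 1 + 36 = 37.
Step 2: q^n = 7^6 = 117649.
Step 3: Hamming bound ⌊q^n / V_q(n,t)⌋ = ⌊117649/37⌋ = 3179.
Step 4: Compare |C| = 3878 to 3179: violated.
The claimed |C| lies above the Hamming bound, so no 7-ary code of length 6 with d ≥ 3 can have 3878 codewords.


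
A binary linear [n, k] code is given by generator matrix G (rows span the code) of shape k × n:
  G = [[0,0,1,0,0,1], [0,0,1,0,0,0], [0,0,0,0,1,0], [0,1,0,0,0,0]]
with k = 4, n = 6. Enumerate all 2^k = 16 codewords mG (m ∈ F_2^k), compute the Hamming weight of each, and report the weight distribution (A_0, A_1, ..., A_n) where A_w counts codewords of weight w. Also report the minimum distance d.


Weight distribution: A_0 = 1, A_1 = 4, A_2 = 6, A_3 = 4, A_4 = 1. Minimum distance d = 1.

Enumerate all 2^4 = 16 messages m ∈ F_2^4.
For each, compute codeword c = mG in F_2^6, then tally its weight.
  m = 0000 → c = 000000, weight = 0.
  m = 1000 → c = 001001, weight = 2.
  m = 0100 → c = 001000, weight = 1.
  m = 1100 → c = 000001, weight = 1.
  m = 0010 → c = 000010, weight = 1.
  m = 1010 → c = 001011, weight = 3.
  m = 0110 → c = 001010, weight = 2.
  m = 1110 → c = 000011, weight = 2.
  m = 0001 → c = 010000, weight = 1.
  m = 1001 → c = 011001, weight = 3.
  m = 0101 → c = 011000, weight = 2.
  m = 1101 → c = 010001, weight = 2.
  m = 0011 → c = 010010, weight = 2.
  m = 1011 → c = 011011, weight = 4.
  m = 0111 → c = 011010, weight = 3.
  m = 1111 → c = 010011, weight = 3.
Tally weights:
  weight 0: 1 codewords.
  weight 1: 4 codewords.
  weight 2: 6 codewords.
  weight 3: 4 codewords.
  weight 4: 1 codewords.
Minimum distance d = smallest w > 0 with A_w > 0 = 1.
Sanity: Σ A_w = 16 = 2^4 = 16 ✓.


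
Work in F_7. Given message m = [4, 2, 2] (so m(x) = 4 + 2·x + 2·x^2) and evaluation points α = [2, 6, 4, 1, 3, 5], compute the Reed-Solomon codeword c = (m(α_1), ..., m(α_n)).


c = [2, 4, 2, 1, 0, 1]

Message polynomial: m(x) = 4 + 2·x + 2·x^2 (mod 7).
For each evaluation point α_i, compute m(α_i) mod 7:
  α_1 = 2: Horner steps 2 → 6 → 2, so m(2) = 2.
  α_2 = 6: Horner steps 2 → 0 → 4, so m(6) = 4.
  α_3 = 4: Horner steps 2 → 3 → 2, so m(4) = 2.
  α_4 = 1: Horner steps 2 → 4 → 1, so m(1) = 1.
  α_5 = 3: Horner steps 2 → 1 → 0, so m(3) = 0.
  α_6 = 5: Horner steps 2 → 5 → 1, so m(5) = 1.
Codeword c = [2, 4, 2, 1, 0, 1] ∈ F_7^6.


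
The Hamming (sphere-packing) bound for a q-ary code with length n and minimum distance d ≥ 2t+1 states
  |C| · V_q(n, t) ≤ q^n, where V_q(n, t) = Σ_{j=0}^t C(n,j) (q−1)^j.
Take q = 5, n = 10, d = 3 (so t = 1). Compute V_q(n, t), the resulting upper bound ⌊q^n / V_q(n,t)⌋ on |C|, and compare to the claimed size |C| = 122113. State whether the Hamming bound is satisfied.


V_q(n, t) = 41, q^n = 9765625, Hamming bound = 238185, |C| = 122113 ≤ bound (satisfied).

Step 1: Compute V_q(n, t) = Σ_{j=0}^1 C(n, j) (q−1)^j.
  j = 0: C(10,0)·(4)^0 = 1·1 = 1.
  j = 1: C(10,1)·(4)^1 = 10·4 = 40.
  V_q(n, t) = 1 + 40 = 41.
Step 2: q^n = 5^10 = 9765625.
Step 3: Hamming bound ⌊q^n / V_q(n,t)⌋ = ⌊9765625/41⌋ = 238185.
Step 4: Compare |C| = 122113 to 238185: satisfied.
The claimed |C| lies below the Hamming bound.


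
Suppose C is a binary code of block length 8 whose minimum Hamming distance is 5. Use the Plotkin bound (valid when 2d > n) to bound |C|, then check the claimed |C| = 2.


Plotkin bound M ≤ 4; given |C| = 2 ≤ bound (satisfied).

Check applicability: 2d = 10, n = 8.
2d − n = 2 > 0, so Plotkin applies.
Compute d/(2d−n) = 5/2 ≈ 2.5000.
⌊d/(2d−n)⌋ = 2.
Plotkin bound: M ≤ 2·2 = 4.
Given |C| = 2, check: satisfied.
This |C| is below the Plotkin bound.


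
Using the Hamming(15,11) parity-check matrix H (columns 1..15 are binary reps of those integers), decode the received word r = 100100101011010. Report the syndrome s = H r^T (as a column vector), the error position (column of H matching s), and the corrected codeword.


s = (0, 0, 1, 0)^T, error position = 2, corrected codeword c = 110100101011010

Compute s = H r^T mod 2 one row at a time:
  s_1 = 0 + 1 + 0 + 1 + 1 + 0 + 1 + 0 = 4 ≡ 0 (mod 2).
  s_2 = 1 + 0 + 0 + 1 + 1 + 0 + 1 + 0 = 4 ≡ 0 (mod 2).
  s_3 = 0 + 0 + 0 + 1 + 0 + 1 + 1 + 0 = 3 ≡ 1 (mod 2).
  s_4 = 1 + 0 + 0 + 1 + 1 + 1 + 0 + 0 = 4 ≡ 0 (mod 2).
s = (0, 0, 1, 0)^T — this equals column 2 of H (binary 0010), so error is at position 2.
Correct: flip bit 2 of r = 100100101011010 to get c = 110100101011010.


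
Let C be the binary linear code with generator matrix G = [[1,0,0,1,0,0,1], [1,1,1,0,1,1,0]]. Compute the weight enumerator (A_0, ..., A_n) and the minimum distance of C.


Weight distribution: A_0 = 1, A_3 = 1, A_5 = 1, A_6 = 1. Minimum distance d = 3.

Enumerate all 2^2 = 4 messages m ∈ F_2^2.
For each, compute codeword c = mG in F_2^7, then tally its weight.
  m = 00 → c = 0000000, weight = 0.
  m = 10 → c = 1001001, weight = 3.
  m = 01 → c = 1110110, weight = 5.
  m = 11 → c = 0111111, weight = 6.
Tally weights:
  weight 0: 1 codewords.
  weight 3: 1 codewords.
  weight 5: 1 codewords.
  weight 6: 1 codewords.
Minimum distance d = smallest w > 0 with A_w > 0 = 3.
Sanity: Σ A_w = 4 = 2^2 = 4 ✓.


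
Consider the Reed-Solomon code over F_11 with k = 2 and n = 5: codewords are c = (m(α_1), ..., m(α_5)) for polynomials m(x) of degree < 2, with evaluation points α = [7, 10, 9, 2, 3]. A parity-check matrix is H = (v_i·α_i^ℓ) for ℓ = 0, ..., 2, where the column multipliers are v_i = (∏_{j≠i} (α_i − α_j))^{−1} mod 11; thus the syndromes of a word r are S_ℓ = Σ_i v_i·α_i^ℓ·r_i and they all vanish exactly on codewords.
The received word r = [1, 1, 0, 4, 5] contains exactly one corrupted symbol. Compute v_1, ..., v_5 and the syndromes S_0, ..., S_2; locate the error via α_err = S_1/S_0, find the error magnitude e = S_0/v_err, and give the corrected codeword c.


S = (8, 1, 7), error at position 1, error magnitude e = 3, c = [9, 1, 0, 4, 5].

Step 1: column multipliers v_i = (∏_{j≠i}(α_i − α_j))^{−1} mod 11.
  i = 1 (α = 7): (7−10)(7−9)(7−2)(7−3) = (−3)·(−2)·5·4 = 120 ≡ 10, so v_1 = 10^{−1} = 10 (mod 11).
  i = 2 (α = 10): (10−7)(10−9)(10−2)(10−3) = 3·1·8·7 = 168 ≡ 3, so v_2 = 3^{−1} = 4 (mod 11).
  i = 3 (α = 9): (9−7)(9−10)(9−2)(9−3) = 2·(−1)·7·6 = −84 ≡ 4, so v_3 = 4^{−1} = 3 (mod 11).
  i = 4 (α = 2): (2−7)(2−10)(2−9)(2−3) = (−5)·(−8)·(−7)·(−1) = 280 ≡ 5, so v_4 = 5^{−1} = 9 (mod 11).
  i = 5 (α = 3): (3−7)(3−10)(3−9)(3−2) = (−4)·(−7)·(−6)·1 = −168 ≡ 8, so v_5 = 8^{−1} = 7 (mod 11).
  v = [10, 4, 3, 9, 7].
Step 2: syndromes of r = [1, 1, 0, 4, 5] (all sums mod 11).
  S_0 = Σ v_i r_i = 10·1 + 4·1 + 3·0 + 9·4 + 7·5 = 85 ≡ 8.
  S_1 = Σ v_i α_i r_i = 10·7·1 + 4·10·1 + 3·9·0 + 9·2·4 + 7·3·5 = 287 ≡ 1.
  α_i^2 mod 11 = [5, 1, 4, 4, 9].
  S_2 = Σ v_i α_i^2 r_i = 10·5·1 + 4·1·1 + 3·4·0 + 9·4·4 + 7·9·5 = 513 ≡ 7.
  S = (8, 1, 7) ≠ 0, so r is not a codeword (an error is present).
Step 3: locate the error. For a single error e at position i, S_ℓ = v_i·e·α_i^ℓ, so α_err = S_1/S_0.
  S_0^{−1} = 8^{−1} = 7 (mod 11), so α_err = 1·7 = 7 ≡ 7 = α_1. Error position i = 1.
  Consistency check: S_2/S_1 = 7·1 = 7 ≡ 7 = α_err ✓ (single-error assumption holds).
Step 4: error magnitude e = S_0/v_1 = S_0·∏_{j≠1}(α_1 − α_j) = 8·10 = 80 ≡ 3 (mod 11).
Step 5: correct position 1: c_1 = r_1 − e = 1 − 3 ≡ 9 (mod 11). Hence c = [9, 1, 0, 4, 5].
  Check: interpolating c through the α_i gives m(x) = 2 + 1·x (degree < 2) with m(α_i) = c_i for every i, so c is indeed a codeword.


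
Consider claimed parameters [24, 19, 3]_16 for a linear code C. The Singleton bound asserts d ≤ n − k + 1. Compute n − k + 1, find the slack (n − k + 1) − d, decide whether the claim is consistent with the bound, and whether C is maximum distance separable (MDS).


Singleton RHS = n − k + 1 = 6, slack = 3, bound satisfied, not MDS.

Singleton bound: d ≤ n − k + 1.
Here n = 24, k = 19, so n − k + 1 = 6.
Given d = 3, check d ≤ 6: YES.
Slack = (n − k + 1) − d = 3.
The code is NOT MDS (slack = 3 > 0).
Description: the claimed parameters are [24, 19, 3]_16; such a code would be non-MDS.


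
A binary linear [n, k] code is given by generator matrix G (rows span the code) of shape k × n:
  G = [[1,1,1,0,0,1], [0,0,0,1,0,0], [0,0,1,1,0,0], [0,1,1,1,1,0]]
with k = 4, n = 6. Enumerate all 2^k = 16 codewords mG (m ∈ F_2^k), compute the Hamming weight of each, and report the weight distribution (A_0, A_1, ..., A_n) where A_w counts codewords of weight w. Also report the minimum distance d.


Weight distribution: A_0 = 1, A_1 = 2, A_2 = 2, A_3 = 4, A_4 = 5, A_5 = 2. Minimum distance d = 1.

Enumerate all 2^4 = 16 messages m ∈ F_2^4.
For each, compute codeword c = mG in F_2^6, then tally its weight.
  m = 0000 → c = 000000, weight = 0.
  m = 1000 → c = 111001, weight = 4.
  m = 0100 → c = 000100, weight = 1.
  m = 1100 → c = 111101, weight = 5.
  m = 0010 → c = 001100, weight = 2.
  m = 1010 → c = 110101, weight = 4.
  m = 0110 → c = 001000, weight = 1.
  m = 1110 → c = 110001, weight = 3.
  m = 0001 → c = 011110, weight = 4.
  m = 1001 → c = 100111, weight = 4.
  m = 0101 → c = 011010, weight = 3.
  m = 1101 → c = 100011, weight = 3.
  m = 0011 → c = 010010, weight = 2.
  m = 1011 → c = 101011, weight = 4.
  m = 0111 → c = 010110, weight = 3.
  m = 1111 → c = 101111, weight = 5.
Tally weights:
  weight 0: 1 codewords.
  weight 1: 2 codewords.
  weight 2: 2 codewords.
  weight 3: 4 codewords.
  weight 4: 5 codewords.
  weight 5: 2 codewords.
Minimum distance d = smallest w > 0 with A_w > 0 = 1.
Sanity: Σ A_w = 16 = 2^4 = 16 ✓.


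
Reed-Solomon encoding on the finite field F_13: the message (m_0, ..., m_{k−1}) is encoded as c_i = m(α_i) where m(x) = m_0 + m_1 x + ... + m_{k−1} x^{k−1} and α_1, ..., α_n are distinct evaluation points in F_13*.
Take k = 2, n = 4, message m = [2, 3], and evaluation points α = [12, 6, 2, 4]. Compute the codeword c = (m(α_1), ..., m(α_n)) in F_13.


c = [12, 7, 8, 1]

Message polynomial: m(x) = 2 + 3·x (mod 13).
For each evaluation point α_i, compute m(α_i) mod 13:
  α_1 = 12: Horner steps 3 → 12, so m(12) = 12.
  α_2 = 6: Horner steps 3 → 7, so m(6) = 7.
  α_3 = 2: Horner steps 3 → 8, so m(2) = 8.
  α_4 = 4: Horner steps 3 → 1, so m(4) = 1.
Codeword c = [12, 7, 8, 1] ∈ F_13^4.


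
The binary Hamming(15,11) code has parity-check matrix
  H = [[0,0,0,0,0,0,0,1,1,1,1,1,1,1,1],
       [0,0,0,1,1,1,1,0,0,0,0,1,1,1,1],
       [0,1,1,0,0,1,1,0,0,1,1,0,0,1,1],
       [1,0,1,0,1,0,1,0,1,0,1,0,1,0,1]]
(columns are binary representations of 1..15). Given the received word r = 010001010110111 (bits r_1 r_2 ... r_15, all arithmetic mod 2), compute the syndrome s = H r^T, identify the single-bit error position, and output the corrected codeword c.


s = (0, 0, 0, 1)^T, error position = 1, corrected codeword c = 110001010110111

Compute s = H r^T mod 2 one row at a time:
  s_1 = 1 + 0 + 1 + 1 + 0 + 1 + 1 + 1 = 6 ≡ 0 (mod 2).
  s_2 = 0 + 0 + 1 + 0 + 0 + 1 + 1 + 1 = 4 ≡ 0 (mod 2).
  s_3 = 1 + 0 + 1 + 0 + 1 + 1 + 1 + 1 = 6 ≡ 0 (mod 2).
  s_4 = 0 + 0 + 0 + 0 + 0 + 1 + 1 + 1 = 3 ≡ 1 (mod 2).
s = (0, 0, 0, 1)^T — this equals column 1 of H (binary 0001), so error is at position 1.
Correct: flip bit 1 of r = 010001010110111 to get c = 110001010110111.


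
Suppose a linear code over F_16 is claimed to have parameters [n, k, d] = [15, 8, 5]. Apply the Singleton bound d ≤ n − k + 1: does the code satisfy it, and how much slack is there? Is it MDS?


Singleton RHS = n − k + 1 = 8, slack = 3, bound satisfied, not MDS.

Singleton bound: d ≤ n − k + 1.
Here n = 15, k = 8, so n − k + 1 = 8.
Given d = 5, check d ≤ 8: YES.
Slack = (n − k + 1) − d = 3.
The code is NOT MDS (slack = 3 > 0).
Description: the claimed parameters are [15, 8, 5]_16; such a code would be non-MDS.


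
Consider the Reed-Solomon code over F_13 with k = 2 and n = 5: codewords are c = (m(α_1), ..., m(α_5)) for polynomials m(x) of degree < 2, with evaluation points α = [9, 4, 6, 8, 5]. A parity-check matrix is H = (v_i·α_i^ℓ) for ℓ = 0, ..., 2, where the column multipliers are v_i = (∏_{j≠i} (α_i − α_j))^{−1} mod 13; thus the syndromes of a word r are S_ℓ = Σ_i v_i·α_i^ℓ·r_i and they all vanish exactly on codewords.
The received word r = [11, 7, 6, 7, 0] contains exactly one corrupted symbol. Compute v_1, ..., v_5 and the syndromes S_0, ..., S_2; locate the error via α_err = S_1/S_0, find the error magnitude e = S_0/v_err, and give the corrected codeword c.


S = (1, 8, 12), error at position 4, error magnitude e = 2, c = [11, 7, 6, 5, 0].

Step 1: column multipliers v_i = (∏_{j≠i}(α_i − α_j))^{−1} mod 13.
  i = 1 (α = 9): (9−4)(9−6)(9−8)(9−5) = 5·3·1·4 = 60 ≡ 8, so v_1 = 8^{−1} = 5 (mod 13).
  i = 2 (α = 4): (4−9)(4−6)(4−8)(4−5) = (−5)·(−2)·(−4)·(−1) = 40 ≡ 1, so v_2 = 1^{−1} = 1 (mod 13).
  i = 3 (α = 6): (6−9)(6−4)(6−8)(6−5) = (−3)·2·(−2)·1 = 12 ≡ 12, so v_3 = 12^{−1} = 12 (mod 13).
  i = 4 (α = 8): (8−9)(8−4)(8−6)(8−5) = (−1)·4·2·3 = −24 ≡ 2, so v_4 = 2^{−1} = 7 (mod 13).
  i = 5 (α = 5): (5−9)(5−4)(5−6)(5−8) = (−4)·1·(−1)·(−3) = −12 ≡ 1, so v_5 = 1^{−1} = 1 (mod 13).
  v = [5, 1, 12, 7, 1].
Step 2: syndromes of r = [11, 7, 6, 7, 0] (all sums mod 13).
  S_0 = Σ v_i r_i = 5·11 + 1·7 + 12·6 + 7·7 + 1·0 = 183 ≡ 1.
  S_1 = Σ v_i α_i r_i = 5·9·11 + 1·4·7 + 12·6·6 + 7·8·7 + 1·5·0 = 1347 ≡ 8.
  α_i^2 mod 13 = [3, 3, 10, 12, 12].
  S_2 = Σ v_i α_i^2 r_i = 5·3·11 + 1·3·7 + 12·10·6 + 7·12·7 + 1·12·0 = 1494 ≡ 12.
  S = (1, 8, 12) ≠ 0, so r is not a codeword (an error is present).
Step 3: locate the error. For a single error e at position i, S_ℓ = v_i·e·α_i^ℓ, so α_err = S_1/S_0.
  S_0^{−1} = 1^{−1} = 1 (mod 13), so α_err = 8·1 = 8 ≡ 8 = α_4. Error position i = 4.
  Consistency check: S_2/S_1 = 12·5 = 60 ≡ 8 = α_err ✓ (single-error assumption holds).
Step 4: error magnitude e = S_0/v_4 = S_0·∏_{j≠4}(α_4 − α_j) = 1·2 = 2 ≡ 2 (mod 13).
Step 5: correct position 4: c_4 = r_4 − e = 7 − 2 ≡ 5 (mod 13). Hence c = [11, 7, 6, 5, 0].
  Check: interpolating c through the α_i gives m(x) = 9 + 6·x (degree < 2) with m(α_i) = c_i for every i, so c is indeed a codeword.


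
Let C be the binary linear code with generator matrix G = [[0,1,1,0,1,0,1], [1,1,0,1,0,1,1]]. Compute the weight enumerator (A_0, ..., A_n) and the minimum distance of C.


Weight distribution: A_0 = 1, A_4 = 1, A_5 = 2. Minimum distance d = 4.

Enumerate all 2^2 = 4 messages m ∈ F_2^2.
For each, compute codeword c = mG in F_2^7, then tally its weight.
  m = 00 → c = 0000000, weight = 0.
  m = 10 → c = 0110101, weight = 4.
  m = 01 → c = 1101011, weight = 5.
  m = 11 → c = 1011110, weight = 5.
Tally weights:
  weight 0: 1 codewords.
  weight 4: 1 codewords.
  weight 5: 2 codewords.
Minimum distance d = smallest w > 0 with A_w > 0 = 4.
Sanity: Σ A_w = 4 = 2^2 = 4 ✓.


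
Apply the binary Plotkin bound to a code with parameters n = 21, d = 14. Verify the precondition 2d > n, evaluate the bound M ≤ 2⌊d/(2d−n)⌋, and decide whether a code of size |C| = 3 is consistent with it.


Plotkin bound M ≤ 4; given |C| = 3 ≤ bound (satisfied).

Check applicability: 2d = 28, n = 21.
2d − n = 7 > 0, so Plotkin applies.
Compute d/(2d−n) = 14/7 ≈ 2.0000.
⌊d/(2d−n)⌋ = 2.
Plotkin bound: M ≤ 2·2 = 4.
Given |C| = 3, check: satisfied.
This |C| is below the Plotkin bound.


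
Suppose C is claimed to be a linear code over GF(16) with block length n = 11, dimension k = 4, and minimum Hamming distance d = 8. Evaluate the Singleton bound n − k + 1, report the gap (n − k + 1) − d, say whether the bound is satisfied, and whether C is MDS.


Singleton RHS = n − k + 1 = 8, slack = 0, bound satisfied, MDS.

Singleton bound: d ≤ n − k + 1.
Here n = 11, k = 4, so n − k + 1 = 8.
Given d = 8, check d ≤ 8: YES.
Slack = (n − k + 1) − d = 0.
The code is MDS (slack = 0).
Description: the claimed parameters are [11, 4, 8]_16; such a code would be MDS (meets Singleton bound).


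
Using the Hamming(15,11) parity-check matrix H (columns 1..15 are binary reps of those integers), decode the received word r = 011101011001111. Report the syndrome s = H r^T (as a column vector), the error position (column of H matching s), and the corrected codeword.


s = (0, 0, 1, 0)^T, error position = 2, corrected codeword c = 001101011001111

Compute s = H r^T mod 2 one row at a time:
  s_1 = 1 + 1 + 0 + 0 + 1 + 1 + 1 + 1 = 6 ≡ 0 (mod 2).
  s_2 = 1 + 0 + 1 + 0 + 1 + 1 + 1 + 1 = 6 ≡ 0 (mod 2).
  s_3 = 1 + 1 + 1 + 0 + 0 + 0 + 1 + 1 = 5 ≡ 1 (mod 2).
  s_4 = 0 + 1 + 0 + 0 + 1 + 0 + 1 + 1 = 4 ≡ 0 (mod 2).
s = (0, 0, 1, 0)^T — this equals column 2 of H (binary 0010), so error is at position 2.
Correct: flip bit 2 of r = 011101011001111 to get c = 001101011001111.


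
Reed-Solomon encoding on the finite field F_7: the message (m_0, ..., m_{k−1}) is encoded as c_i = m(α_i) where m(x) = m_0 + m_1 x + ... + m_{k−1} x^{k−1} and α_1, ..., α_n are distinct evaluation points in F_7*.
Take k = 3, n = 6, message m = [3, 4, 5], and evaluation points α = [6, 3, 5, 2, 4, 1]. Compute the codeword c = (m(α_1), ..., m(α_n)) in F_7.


c = [4, 4, 1, 3, 1, 5]

Message polynomial: m(x) = 3 + 4·x + 5·x^2 (mod 7).
For each evaluation point α_i, compute m(α_i) mod 7:
  α_1 = 6: Horner steps 5 → 6 → 4, so m(6) = 4.
  α_2 = 3: Horner steps 5 → 5 → 4, so m(3) = 4.
  α_3 = 5: Horner steps 5 → 1 → 1, so m(5) = 1.
  α_4 = 2: Horner steps 5 → 0 → 3, so m(2) = 3.
  α_5 = 4: Horner steps 5 → 3 → 1, so m(4) = 1.
  α_6 = 1: Horner steps 5 → 2 → 5, so m(1) = 5.
Codeword c = [4, 4, 1, 3, 1, 5] ∈ F_7^6.


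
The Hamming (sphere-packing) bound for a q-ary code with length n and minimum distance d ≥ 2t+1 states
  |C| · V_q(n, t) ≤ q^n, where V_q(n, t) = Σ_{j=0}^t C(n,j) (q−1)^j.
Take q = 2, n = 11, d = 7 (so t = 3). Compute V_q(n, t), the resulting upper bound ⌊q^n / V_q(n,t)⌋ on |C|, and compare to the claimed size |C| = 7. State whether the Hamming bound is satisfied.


V_q(n, t) = 232, q^n = 2048, Hamming bound = 8, |C| = 7 ≤ bound (satisfied).

Step 1: Compute V_q(n, t) = Σ_{j=0}^3 C(n, j) (q−1)^j.
  j = 0: C(11,0)·(1)^0 = 1·1 = 1.
  j = 1: C(11,1)·(1)^1 = 11·1 = 11.
  j = 2: C(11,2)·(1)^2 = 55·1 = 55.
  j = 3: C(11,3)·(1)^3 = 165·1 = 165.
  V_q(n, t) = 1 + 11 + 55 + 165 = 232.
Step 2: q^n = 2^11 = 2048.
Step 3: Hamming bound ⌊q^n / V_q(n,t)⌋ = ⌊2048/232⌋ = 8.
Step 4: Compare |C| = 7 to 8: satisfied.
The claimed |C| lies below the Hamming bound.


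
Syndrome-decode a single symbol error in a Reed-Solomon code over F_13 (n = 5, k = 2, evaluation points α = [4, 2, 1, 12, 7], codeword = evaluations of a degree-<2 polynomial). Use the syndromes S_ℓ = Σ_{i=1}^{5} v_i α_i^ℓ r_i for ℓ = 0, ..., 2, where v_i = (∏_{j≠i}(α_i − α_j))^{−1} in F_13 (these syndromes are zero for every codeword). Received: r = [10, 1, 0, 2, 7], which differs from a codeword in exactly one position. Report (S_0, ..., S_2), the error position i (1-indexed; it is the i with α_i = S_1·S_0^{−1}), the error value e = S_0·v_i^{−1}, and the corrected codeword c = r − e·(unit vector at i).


S = (7, 1, 2), error at position 2, error magnitude e = 2, c = [10, 12, 0, 2, 7].

Step 1: column multipliers v_i = (∏_{j≠i}(α_i − α_j))^{−1} mod 13.
  i = 1 (α = 4): (4−2)(4−1)(4−12)(4−7) = 2·3·(−8)·(−3) = 144 ≡ 1, so v_1 = 1^{−1} = 1 (mod 13).
  i = 2 (α = 2): (2−4)(2−1)(2−12)(2−7) = (−2)·1·(−10)·(−5) = −100 ≡ 4, so v_2 = 4^{−1} = 10 (mod 13).
  i = 3 (α = 1): (1−4)(1−2)(1−12)(1−7) = (−3)·(−1)·(−11)·(−6) = 198 ≡ 3, so v_3 = 3^{−1} = 9 (mod 13).
  i = 4 (α = 12): (12−4)(12−2)(12−1)(12−7) = 8·10·11·5 = 4400 ≡ 6, so v_4 = 6^{−1} = 11 (mod 13).
  i = 5 (α = 7): (7−4)(7−2)(7−1)(7−12) = 3·5·6·(−5) = −450 ≡ 5, so v_5 = 5^{−1} = 8 (mod 13).
  v = [1, 10, 9, 11, 8].
Step 2: syndromes of r = [10, 1, 0, 2, 7] (all sums mod 13).
  S_0 = Σ v_i r_i = 1·10 + 10·1 + 9·0 + 11·2 + 8·7 = 98 ≡ 7.
  S_1 = Σ v_i α_i r_i = 1·4·10 + 10·2·1 + 9·1·0 + 11·12·2 + 8·7·7 = 716 ≡ 1.
  α_i^2 mod 13 = [3, 4, 1, 1, 10].
  S_2 = Σ v_i α_i^2 r_i = 1·3·10 + 10·4·1 + 9·1·0 + 11·1·2 + 8·10·7 = 652 ≡ 2.
  S = (7, 1, 2) ≠ 0, so r is not a codeword (an error is present).
Step 3: locate the error. For a single error e at position i, S_ℓ = v_i·e·α_i^ℓ, so α_err = S_1/S_0.
  S_0^{−1} = 7^{−1} = 2 (mod 13), so α_err = 1·2 = 2 ≡ 2 = α_2. Error position i = 2.
  Consistency check: S_2/S_1 = 2·1 = 2 ≡ 2 = α_err ✓ (single-error assumption holds).
Step 4: error magnitude e = S_0/v_2 = S_0·∏_{j≠2}(α_2 − α_j) = 7·4 = 28 ≡ 2 (mod 13).
Step 5: correct position 2: c_2 = r_2 − e = 1 − 2 ≡ 12 (mod 13). Hence c = [10, 12, 0, 2, 7].
  Check: interpolating c through the α_i gives m(x) = 1 + 12·x (degree < 2) with m(α_i) = c_i for every i, so c is indeed a codeword.
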